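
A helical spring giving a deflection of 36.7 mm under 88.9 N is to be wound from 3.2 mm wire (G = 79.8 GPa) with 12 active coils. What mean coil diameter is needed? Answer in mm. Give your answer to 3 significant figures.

Required rate k = F/δ = 88.9/36.7 = 2.4223 N/mm
D = (Gd⁴/(8N_a·k))^(1/3) = (79.8×10³·3.2⁴/(8·12·2.4223))^(1/3)
  = (35982.9)^(1/3) = 33.0140 mm

33.0 mm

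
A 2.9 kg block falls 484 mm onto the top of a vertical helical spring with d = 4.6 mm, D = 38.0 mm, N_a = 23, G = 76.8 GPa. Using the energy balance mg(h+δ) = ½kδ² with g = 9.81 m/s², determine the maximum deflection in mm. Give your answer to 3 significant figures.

98.7 mm

k = Gd⁴/(8D³N_a) = (76.8×10³)(4.6⁴)/(8·38.0³·23) = 3.4058 N/mm
W = mg = 2.9 × 9.81 = 28.449 N
½kδ² − Wδ − Wh = 0 → δ = (W + √(W² + 2kWh))/k
δ = (28.449 + √(809.35 + 93792.1))/3.4058 = (28.449 + 307.57)/3.4058 = 98.661 mm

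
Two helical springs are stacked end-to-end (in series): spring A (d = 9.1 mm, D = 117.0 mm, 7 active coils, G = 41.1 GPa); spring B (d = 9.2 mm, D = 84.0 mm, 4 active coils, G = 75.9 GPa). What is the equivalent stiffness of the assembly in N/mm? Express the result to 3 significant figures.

k_A = Gd⁴/(8D³N_a) = (41.1×10³)(9.1⁴)/(8·117.0³·7) = 3.1424 N/mm
k_B = Gd⁴/(8D³N_a) = (75.9×10³)(9.2⁴)/(8·84.0³·4) = 28.669 N/mm
Series: 1/k_eq = 1/3.1424 + 1/28.669 = 0.35311; k_eq = 2.832 N/mm

2.83 N/mm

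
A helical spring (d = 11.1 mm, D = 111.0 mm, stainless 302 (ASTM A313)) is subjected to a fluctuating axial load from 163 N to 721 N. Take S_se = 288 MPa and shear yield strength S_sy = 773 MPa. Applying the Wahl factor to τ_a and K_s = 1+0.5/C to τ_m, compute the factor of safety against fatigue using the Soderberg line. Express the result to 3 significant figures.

C = D/d = 111.0/11.1 = 10.0000; K_W = (4C−1)/(4C−4)+0.615/C = 1.1448; K_s = 1+0.5/C = 1.0500
F_a = (F_max−F_min)/2 = 279 N; F_m = (F_max+F_min)/2 = 442 N
τ_a = K_W·8F_aD/(πd³) = 1.1448 × 57.663 = 66.015 MPa
τ_m = K_s·8F_mD/(πd³) = 1.0500 × 91.352 = 95.919 MPa
Soderberg: 1/n_f = τ_a/S_se + τ_m/S_sy = 66.015/288 + 95.919/773 = 0.22922 + 0.12409 = 0.3533
n_f = 1/0.3533 = 2.83

2.83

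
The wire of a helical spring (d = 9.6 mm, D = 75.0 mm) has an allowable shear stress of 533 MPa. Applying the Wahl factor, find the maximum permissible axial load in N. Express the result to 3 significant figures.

C = D/d = 75.0/9.6 = 7.8125
K_W = (4C−1)/(4C−4) + 0.615/C = 30.250/27.250 + 0.0787 = 1.1888
τ_max = K·8FD/(πd³) → F_max = τ_allow·πd³/(8DK)
F_max = 533·π·9.6³/(8·75.0·1.1888) = 1.4815e+06/713.29 = 2077 N

2080 N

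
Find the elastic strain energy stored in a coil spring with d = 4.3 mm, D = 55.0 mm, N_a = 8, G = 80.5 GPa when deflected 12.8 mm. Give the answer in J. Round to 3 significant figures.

k = Gd⁴/(8D³N_a) = (80.5×10³)(4.3⁴)/(8·55.0³·8) = 2.5846 N/mm
U = ½kδ² = 0.5 × 2.5846 × 12.8² = 211.73 N·mm = 0.21173 J

0.212 J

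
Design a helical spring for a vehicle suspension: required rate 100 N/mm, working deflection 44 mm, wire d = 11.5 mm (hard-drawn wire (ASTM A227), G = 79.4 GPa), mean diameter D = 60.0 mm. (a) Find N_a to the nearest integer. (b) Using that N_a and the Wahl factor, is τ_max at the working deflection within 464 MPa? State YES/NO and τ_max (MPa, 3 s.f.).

N_a = Gd⁴/(8D³k) = (79.4×10³)(11.5⁴)/(8·60.0³·100) = 8.037 → N_a = 8
Actual rate k = Gd⁴/(8D³·8) = 100.46 N/mm
Working load F = kδ = 100.46·44 = 4420.1 N
C = 60.0/11.5 = 5.2174; K_W = (4C−1)/(4C−4)+0.615/C = 1.2957
τ_max = K_W·8FD/(πd³) = 1.2957·444.05 = 575.36 MPa
τ_max > 464 MPa → exceeds allowable

(a) 8 coils; (b) NO, τ_max = 575 MPa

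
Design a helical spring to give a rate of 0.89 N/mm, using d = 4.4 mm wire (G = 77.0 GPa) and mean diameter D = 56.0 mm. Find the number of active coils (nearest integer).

23

N_a = Gd⁴/(8D³k) = (77.0×10³ × 4.4⁴)/(8 × 56.0³ × 0.89)
    = 2.88603e+07 / 1.25039e+06 = 23.08 → 23 coils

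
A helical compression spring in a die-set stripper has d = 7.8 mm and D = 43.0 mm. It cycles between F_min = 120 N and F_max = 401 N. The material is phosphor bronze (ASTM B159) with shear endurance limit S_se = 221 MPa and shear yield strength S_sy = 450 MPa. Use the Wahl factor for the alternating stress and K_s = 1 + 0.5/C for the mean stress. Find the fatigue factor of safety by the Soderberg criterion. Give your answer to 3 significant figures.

C = D/d = 43.0/7.8 = 5.5128; K_W = (4C−1)/(4C−4)+0.615/C = 1.2778; K_s = 1+0.5/C = 1.0907
F_a = (F_max−F_min)/2 = 140.5 N; F_m = (F_max+F_min)/2 = 260.5 N
τ_a = K_W·8F_aD/(πd³) = 1.2778 × 32.419 = 41.424 MPa
τ_m = K_s·8F_mD/(πd³) = 1.0907 × 60.108 = 65.56 MPa
Soderberg: 1/n_f = τ_a/S_se + τ_m/S_sy = 41.424/221 + 65.56/450 = 0.18744 + 0.14569 = 0.33313
n_f = 1/0.33313 = 3.002

3.00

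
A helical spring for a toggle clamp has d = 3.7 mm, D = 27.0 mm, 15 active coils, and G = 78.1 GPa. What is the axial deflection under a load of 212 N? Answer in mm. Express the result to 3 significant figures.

34.2 mm

k = Gd⁴/(8D³N_a) = (78.1×10³)(3.7⁴)/(8·27.0³·15) = 6.1971 N/mm
δ = F/k = 212 / 6.1971 = 34.21 mm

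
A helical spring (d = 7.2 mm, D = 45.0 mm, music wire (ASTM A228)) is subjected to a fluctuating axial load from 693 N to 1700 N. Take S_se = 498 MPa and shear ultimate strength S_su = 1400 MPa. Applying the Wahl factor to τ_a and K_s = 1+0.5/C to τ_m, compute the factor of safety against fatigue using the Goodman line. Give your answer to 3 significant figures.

C = D/d = 45.0/7.2 = 6.2500; K_W = (4C−1)/(4C−4)+0.615/C = 1.2413; K_s = 1+0.5/C = 1.0800
F_a = (F_max−F_min)/2 = 503.5 N; F_m = (F_max+F_min)/2 = 1196.5 N
τ_a = K_W·8F_aD/(πd³) = 1.2413 × 154.58 = 191.87 MPa
τ_m = K_s·8F_mD/(πd³) = 1.0800 × 367.34 = 396.73 MPa
Goodman: 1/n_f = τ_a/S_se + τ_m/S_su = 191.87/498 + 396.73/1400 = 0.38529 + 0.28338 = 0.66867
n_f = 1/0.66867 = 1.496

1.50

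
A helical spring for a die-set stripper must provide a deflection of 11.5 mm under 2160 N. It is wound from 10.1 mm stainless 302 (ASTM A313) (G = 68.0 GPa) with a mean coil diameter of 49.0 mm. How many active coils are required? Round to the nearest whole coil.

4

Required rate k = F/δ = 2160/11.5 = 187.83 N/mm
N_a = Gd⁴/(8D³k) = (68.0×10³ × 10.1⁴)/(8 × 49.0³ × 187.83)
    = 7.07611e+08 / 1.7678e+08 = 4.003 → 4 coils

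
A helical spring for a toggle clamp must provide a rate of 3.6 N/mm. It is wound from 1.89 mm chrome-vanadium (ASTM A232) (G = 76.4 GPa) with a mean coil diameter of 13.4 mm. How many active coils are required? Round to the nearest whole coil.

N_a = Gd⁴/(8D³k) = (76.4×10³ × 1.89⁴)/(8 × 13.4³ × 3.6)
    = 974856 / 69295.8 = 14.07 → 14 coils

14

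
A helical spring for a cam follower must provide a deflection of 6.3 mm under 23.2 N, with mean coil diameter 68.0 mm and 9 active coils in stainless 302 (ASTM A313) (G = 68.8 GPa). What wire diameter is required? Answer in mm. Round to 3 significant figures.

5.90 mm

Required rate k = F/δ = 23.2/6.3 = 3.6825 N/mm
d = (8D³N_a·k / G)^(1/4) = (8·68.0³·9·3.6825 / (68.8×10³))^0.25
  = (1211.8)^0.25 = 5.9000 mm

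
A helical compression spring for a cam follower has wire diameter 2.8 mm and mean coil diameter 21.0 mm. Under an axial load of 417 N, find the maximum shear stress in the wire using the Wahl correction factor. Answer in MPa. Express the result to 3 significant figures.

1220 MPa

Spring index C = D/d = 21.0/2.8 = 7.5000
K_W = (4C−1)/(4C−4) + 0.615/C = 29.000/26.000 + 0.0820 = 1.1974
τ₀ = 8FD/(πd³) = 8·417·21.0/(π·2.8³) = 70056/68.964 = 1015.8 MPa
τ_max = K·τ₀ = 1.1974 × 1015.8 = 1216.3 MPa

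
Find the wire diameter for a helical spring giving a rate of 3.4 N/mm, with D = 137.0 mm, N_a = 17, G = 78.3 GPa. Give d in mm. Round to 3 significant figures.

d = (8D³N_a·k / G)^(1/4) = (8·137.0³·17·3.4 / (78.3×10³))^0.25
  = (15185)^0.25 = 11.1008 mm

11.1 mm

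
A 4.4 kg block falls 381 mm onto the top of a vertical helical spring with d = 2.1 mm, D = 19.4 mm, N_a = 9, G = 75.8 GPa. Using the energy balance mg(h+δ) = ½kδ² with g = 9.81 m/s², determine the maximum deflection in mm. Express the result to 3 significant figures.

k = Gd⁴/(8D³N_a) = (75.8×10³)(2.1⁴)/(8·19.4³·9) = 2.8042 N/mm
W = mg = 4.4 × 9.81 = 43.164 N
½kδ² − Wδ − Wh = 0 → δ = (W + √(W² + 2kWh))/k
δ = (43.164 + √(1863.1 + 92232.8))/2.8042 = (43.164 + 306.75)/2.8042 = 124.78 mm

125 mm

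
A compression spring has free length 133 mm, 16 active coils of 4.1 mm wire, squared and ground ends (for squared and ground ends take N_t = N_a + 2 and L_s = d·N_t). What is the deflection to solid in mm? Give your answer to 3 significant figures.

59.2 mm

N_t = 18; L_s = 4.1·18 = 73.8 mm
δ_solid = L₀ − L_s = 133 − 73.8 = 59.2 mm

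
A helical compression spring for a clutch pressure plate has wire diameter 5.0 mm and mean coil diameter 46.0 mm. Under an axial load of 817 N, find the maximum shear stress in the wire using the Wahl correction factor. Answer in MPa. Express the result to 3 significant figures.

Spring index C = D/d = 46.0/5.0 = 9.2000
K_W = (4C−1)/(4C−4) + 0.615/C = 35.800/32.800 + 0.0668 = 1.1583
τ₀ = 8FD/(πd³) = 8·817·46.0/(π·5.0³) = 300656/392.7 = 765.61 MPa
τ_max = K·τ₀ = 1.1583 × 765.61 = 886.82 MPa

887 MPa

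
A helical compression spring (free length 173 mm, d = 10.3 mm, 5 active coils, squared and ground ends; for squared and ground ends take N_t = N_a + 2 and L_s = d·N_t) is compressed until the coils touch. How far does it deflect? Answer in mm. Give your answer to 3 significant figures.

N_t = 7; L_s = 10.3·7 = 72.1 mm
δ_solid = L₀ − L_s = 173 − 72.1 = 100.9 mm

101 mm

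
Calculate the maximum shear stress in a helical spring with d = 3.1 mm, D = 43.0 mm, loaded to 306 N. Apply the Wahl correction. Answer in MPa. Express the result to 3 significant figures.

1240 MPa

Spring index C = D/d = 43.0/3.1 = 13.8710
K_W = (4C−1)/(4C−4) + 0.615/C = 54.484/51.484 + 0.0443 = 1.1026
τ₀ = 8FD/(πd³) = 8·306·43.0/(π·3.1³) = 105264/93.591 = 1124.7 MPa
τ_max = K·τ₀ = 1.1026 × 1124.7 = 1240.1 MPa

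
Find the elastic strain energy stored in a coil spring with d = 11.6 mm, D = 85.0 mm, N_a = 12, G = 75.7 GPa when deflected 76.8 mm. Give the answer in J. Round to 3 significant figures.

k = Gd⁴/(8D³N_a) = (75.7×10³)(11.6⁴)/(8·85.0³·12) = 23.249 N/mm
U = ½kδ² = 0.5 × 23.249 × 76.8² = 68563 N·mm = 68.563 J

68.6 J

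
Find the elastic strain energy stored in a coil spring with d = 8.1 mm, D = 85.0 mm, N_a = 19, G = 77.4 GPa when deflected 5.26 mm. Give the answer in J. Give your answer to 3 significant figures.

0.0494 J

k = Gd⁴/(8D³N_a) = (77.4×10³)(8.1⁴)/(8·85.0³·19) = 3.5693 N/mm
U = ½kδ² = 0.5 × 3.5693 × 5.26² = 49.377 N·mm = 0.049377 J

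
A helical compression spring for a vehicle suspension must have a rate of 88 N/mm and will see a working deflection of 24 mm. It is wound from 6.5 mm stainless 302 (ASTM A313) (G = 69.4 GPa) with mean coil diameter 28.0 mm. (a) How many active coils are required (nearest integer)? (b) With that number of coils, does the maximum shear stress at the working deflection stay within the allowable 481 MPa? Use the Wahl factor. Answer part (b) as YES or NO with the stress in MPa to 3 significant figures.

(a) 8 coils; (b) NO, τ_max = 752 MPa

N_a = Gd⁴/(8D³k) = (69.4×10³)(6.5⁴)/(8·28.0³·88) = 8.016 → N_a = 8
Actual rate k = Gd⁴/(8D³·8) = 88.178 N/mm
Working load F = kδ = 88.178·24 = 2116.3 N
C = 28.0/6.5 = 4.3077; K_W = (4C−1)/(4C−4)+0.615/C = 1.3695
τ_max = K_W·8FD/(πd³) = 1.3695·549.45 = 752.48 MPa
τ_max > 481 MPa → exceeds allowable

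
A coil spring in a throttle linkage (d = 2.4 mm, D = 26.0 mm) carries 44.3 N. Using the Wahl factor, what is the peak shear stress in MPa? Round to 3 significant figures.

Spring index C = D/d = 26.0/2.4 = 10.8333
K_W = (4C−1)/(4C−4) + 0.615/C = 42.333/39.333 + 0.0568 = 1.1330
τ₀ = 8FD/(πd³) = 8·44.3·26.0/(π·2.4³) = 9214.4/43.429 = 212.17 MPa
τ_max = K·τ₀ = 1.1330 × 212.17 = 240.4 MPa

240 MPa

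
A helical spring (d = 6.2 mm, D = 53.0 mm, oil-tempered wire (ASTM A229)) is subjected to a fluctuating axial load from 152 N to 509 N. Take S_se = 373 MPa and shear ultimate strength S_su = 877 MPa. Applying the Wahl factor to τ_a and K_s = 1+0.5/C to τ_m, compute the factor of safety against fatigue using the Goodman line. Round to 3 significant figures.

1.84

C = D/d = 53.0/6.2 = 8.5484; K_W = (4C−1)/(4C−4)+0.615/C = 1.1713; K_s = 1+0.5/C = 1.0585
F_a = (F_max−F_min)/2 = 178.5 N; F_m = (F_max+F_min)/2 = 330.5 N
τ_a = K_W·8F_aD/(πd³) = 1.1713 × 101.08 = 118.4 MPa
τ_m = K_s·8F_mD/(πd³) = 1.0585 × 187.16 = 198.11 MPa
Goodman: 1/n_f = τ_a/S_se + τ_m/S_su = 118.4/373 + 198.11/877 = 0.31742 + 0.22589 = 0.54332
n_f = 1/0.54332 = 1.841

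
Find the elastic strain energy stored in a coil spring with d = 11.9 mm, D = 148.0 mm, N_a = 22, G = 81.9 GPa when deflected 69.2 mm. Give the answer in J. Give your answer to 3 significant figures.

k = Gd⁴/(8D³N_a) = (81.9×10³)(11.9⁴)/(8·148.0³·22) = 2.8786 N/mm
U = ½kδ² = 0.5 × 2.8786 × 69.2² = 6892.2 N·mm = 6.8922 J

6.89 J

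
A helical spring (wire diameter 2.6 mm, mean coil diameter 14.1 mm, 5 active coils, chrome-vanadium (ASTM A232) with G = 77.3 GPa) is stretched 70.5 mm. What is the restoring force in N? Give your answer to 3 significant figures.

k = Gd⁴/(8D³N_a) = (77.3×10³)(2.6⁴)/(8·14.1³·5) = 31.503 N/mm
F = k·δ = 31.503 × 70.5 = 2221 N

2220 N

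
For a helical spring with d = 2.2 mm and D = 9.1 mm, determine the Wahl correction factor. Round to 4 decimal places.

C = D/d = 9.1/2.2 = 4.1364
K_W = (4C−1)/(4C−4) + 0.615/C = 15.545/12.545 + 0.1487 = 1.3878

1.3878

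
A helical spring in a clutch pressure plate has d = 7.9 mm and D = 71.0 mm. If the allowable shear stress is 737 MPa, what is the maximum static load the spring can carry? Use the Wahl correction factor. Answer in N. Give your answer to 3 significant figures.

1730 N

C = D/d = 71.0/7.9 = 8.9873
K_W = (4C−1)/(4C−4) + 0.615/C = 34.949/31.949 + 0.0684 = 1.1623
τ_max = K·8FD/(πd³) → F_max = τ_allow·πd³/(8DK)
F_max = 737·π·7.9³/(8·71.0·1.1623) = 1.1416e+06/660.2 = 1729.1 N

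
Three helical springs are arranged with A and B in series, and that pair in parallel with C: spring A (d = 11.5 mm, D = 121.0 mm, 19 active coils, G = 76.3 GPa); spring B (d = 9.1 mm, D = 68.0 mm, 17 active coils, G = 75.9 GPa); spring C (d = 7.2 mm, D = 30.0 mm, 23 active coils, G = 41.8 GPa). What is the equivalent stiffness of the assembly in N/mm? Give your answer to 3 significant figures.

k_A = Gd⁴/(8D³N_a) = (76.3×10³)(11.5⁴)/(8·121.0³·19) = 4.9558 N/mm
k_B = Gd⁴/(8D³N_a) = (75.9×10³)(9.1⁴)/(8·68.0³·17) = 12.171 N/mm
k_C = Gd⁴/(8D³N_a) = (41.8×10³)(7.2⁴)/(8·30.0³·23) = 22.611 N/mm
Springs A,B series: k_AB = 1/(1/4.9558+1/12.171) = 3.5218 N/mm; parallel with C: k_eq = 3.5218+22.611 = 26.133 N/mm

26.1 N/mm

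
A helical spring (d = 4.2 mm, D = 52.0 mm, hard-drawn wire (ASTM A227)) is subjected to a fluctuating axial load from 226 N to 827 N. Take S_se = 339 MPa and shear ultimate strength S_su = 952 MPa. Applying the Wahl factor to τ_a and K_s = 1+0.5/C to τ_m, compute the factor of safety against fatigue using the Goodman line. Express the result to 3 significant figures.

0.358

C = D/d = 52.0/4.2 = 12.3810; K_W = (4C−1)/(4C−4)+0.615/C = 1.1156; K_s = 1+0.5/C = 1.0404
F_a = (F_max−F_min)/2 = 300.5 N; F_m = (F_max+F_min)/2 = 526.5 N
τ_a = K_W·8F_aD/(πd³) = 1.1156 × 537.08 = 599.15 MPa
τ_m = K_s·8F_mD/(πd³) = 1.0404 × 941.01 = 979.01 MPa
Goodman: 1/n_f = τ_a/S_se + τ_m/S_su = 599.15/339 + 979.01/952 = 1.76741 + 1.02837 = 2.7958
n_f = 1/2.7958 = 0.3577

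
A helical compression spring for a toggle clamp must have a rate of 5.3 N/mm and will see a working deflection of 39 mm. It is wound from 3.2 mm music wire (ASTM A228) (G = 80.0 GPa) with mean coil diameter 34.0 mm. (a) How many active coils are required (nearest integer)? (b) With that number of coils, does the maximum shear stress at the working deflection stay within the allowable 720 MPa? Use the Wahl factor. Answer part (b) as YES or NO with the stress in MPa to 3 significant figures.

N_a = Gd⁴/(8D³k) = (80.0×10³)(3.2⁴)/(8·34.0³·5.3) = 5.034 → N_a = 5
Actual rate k = Gd⁴/(8D³·5) = 5.3357 N/mm
Working load F = kδ = 5.3357·39 = 208.09 N
C = 34.0/3.2 = 10.6250; K_W = (4C−1)/(4C−4)+0.615/C = 1.1358
τ_max = K_W·8FD/(πd³) = 1.1358·549.83 = 624.5 MPa
τ_max ≤ 720 MPa → acceptable

(a) 5 coils; (b) YES, τ_max = 624 MPa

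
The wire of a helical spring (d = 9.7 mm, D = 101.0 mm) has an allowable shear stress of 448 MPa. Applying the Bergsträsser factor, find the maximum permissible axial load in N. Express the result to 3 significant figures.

1410 N

C = D/d = 101.0/9.7 = 10.4124
K_B = (4C+2)/(4C−3) = 43.649/38.649 = 1.1294
τ_max = K·8FD/(πd³) → F_max = τ_allow·πd³/(8DK)
F_max = 448·π·9.7³/(8·101.0·1.1294) = 1.2845e+06/912.53 = 1407.7 N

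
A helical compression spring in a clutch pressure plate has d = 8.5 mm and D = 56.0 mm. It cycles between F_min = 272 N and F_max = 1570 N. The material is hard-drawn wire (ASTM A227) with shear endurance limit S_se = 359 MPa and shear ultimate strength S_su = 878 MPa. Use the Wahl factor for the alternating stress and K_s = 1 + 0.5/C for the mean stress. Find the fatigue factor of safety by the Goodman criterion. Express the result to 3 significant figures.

C = D/d = 56.0/8.5 = 6.5882; K_W = (4C−1)/(4C−4)+0.615/C = 1.2276; K_s = 1+0.5/C = 1.0759
F_a = (F_max−F_min)/2 = 649 N; F_m = (F_max+F_min)/2 = 921 N
τ_a = K_W·8F_aD/(πd³) = 1.2276 × 150.7 = 184.99 MPa
τ_m = K_s·8F_mD/(πd³) = 1.0759 × 213.86 = 230.09 MPa
Goodman: 1/n_f = τ_a/S_se + τ_m/S_su = 184.99/359 + 230.09/878 = 0.51530 + 0.26206 = 0.77737
n_f = 1/0.77737 = 1.286

1.29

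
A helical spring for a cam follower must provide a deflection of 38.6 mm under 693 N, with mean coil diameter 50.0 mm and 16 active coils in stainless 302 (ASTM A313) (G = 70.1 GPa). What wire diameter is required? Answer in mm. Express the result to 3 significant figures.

Required rate k = F/δ = 693/38.6 = 17.953 N/mm
d = (8D³N_a·k / G)^(1/4) = (8·50.0³·16·17.953 / (70.1×10³))^0.25
  = (4097.8)^0.25 = 8.0009 mm

8.00 mm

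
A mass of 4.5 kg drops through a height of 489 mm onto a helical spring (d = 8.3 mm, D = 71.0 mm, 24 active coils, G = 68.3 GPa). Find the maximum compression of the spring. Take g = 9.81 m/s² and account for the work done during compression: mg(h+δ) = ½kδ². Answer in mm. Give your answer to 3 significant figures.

105 mm

k = Gd⁴/(8D³N_a) = (68.3×10³)(8.3⁴)/(8·71.0³·24) = 4.7169 N/mm
W = mg = 4.5 × 9.81 = 44.145 N
½kδ² − Wδ − Wh = 0 → δ = (W + √(W² + 2kWh))/k
δ = (44.145 + √(1948.8 + 203647))/4.7169 = (44.145 + 453.43)/4.7169 = 105.49 mm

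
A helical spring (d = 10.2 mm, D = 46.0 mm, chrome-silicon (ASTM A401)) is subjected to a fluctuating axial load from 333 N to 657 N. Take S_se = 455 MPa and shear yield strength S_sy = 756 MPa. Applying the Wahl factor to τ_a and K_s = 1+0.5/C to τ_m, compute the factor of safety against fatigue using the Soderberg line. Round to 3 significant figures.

7.50

C = D/d = 46.0/10.2 = 4.5098; K_W = (4C−1)/(4C−4)+0.615/C = 1.3501; K_s = 1+0.5/C = 1.1109
F_a = (F_max−F_min)/2 = 162 N; F_m = (F_max+F_min)/2 = 495 N
τ_a = K_W·8F_aD/(πd³) = 1.3501 × 17.882 = 24.142 MPa
τ_m = K_s·8F_mD/(πd³) = 1.1109 × 54.639 = 60.697 MPa
Soderberg: 1/n_f = τ_a/S_se + τ_m/S_sy = 24.142/455 + 60.697/756 = 0.05306 + 0.08029 = 0.13335
n_f = 1/0.13335 = 7.499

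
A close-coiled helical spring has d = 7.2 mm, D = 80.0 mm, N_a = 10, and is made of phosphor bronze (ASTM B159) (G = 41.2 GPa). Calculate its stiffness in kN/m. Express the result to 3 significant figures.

k = Gd⁴/(8D³N_a) = (41.2×10³ × 7.2⁴) / (8 × 80.0³ × 10)
  = 1.1072e+08 / 4.096e+07 = 2.7031 N/mm

2.70 kN/m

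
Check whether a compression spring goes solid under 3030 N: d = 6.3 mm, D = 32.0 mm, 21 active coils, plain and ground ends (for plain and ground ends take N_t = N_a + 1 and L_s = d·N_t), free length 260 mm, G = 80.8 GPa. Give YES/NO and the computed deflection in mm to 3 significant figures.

YES, δ = 131 mm

k = Gd⁴/(8D³N_a) = (80.8×10³)(6.3⁴)/(8·32.0³·21) = 23.121 N/mm
N_t = 22; L_s = 6.3·22 = 138.6 mm; δ_solid = L₀ − L_s = 260 − 138.6 = 121.4 mm
δ = F/k = 3030/23.121 = 131.05 mm
δ ≥ δ_solid → spring goes solid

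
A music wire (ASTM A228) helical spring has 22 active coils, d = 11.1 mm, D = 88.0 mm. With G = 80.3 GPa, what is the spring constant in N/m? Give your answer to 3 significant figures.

10200 N/m

k = Gd⁴/(8D³N_a) = (80.3×10³ × 11.1⁴) / (8 × 88.0³ × 22)
  = 1.21901e+09 / 1.19939e+08 = 10.164 N/mm = 10164 N/m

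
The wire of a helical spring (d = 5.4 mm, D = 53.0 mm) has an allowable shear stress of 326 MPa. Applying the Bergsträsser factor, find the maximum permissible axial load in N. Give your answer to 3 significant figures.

334 N

C = D/d = 53.0/5.4 = 9.8148
K_B = (4C+2)/(4C−3) = 41.259/36.259 = 1.1379
τ_max = K·8FD/(πd³) → F_max = τ_allow·πd³/(8DK)
F_max = 326·π·5.4³/(8·53.0·1.1379) = 1.6127e+05/482.47 = 334.26 N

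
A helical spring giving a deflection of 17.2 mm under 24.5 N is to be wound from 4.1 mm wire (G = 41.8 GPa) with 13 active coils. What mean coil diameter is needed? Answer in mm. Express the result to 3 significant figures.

43.0 mm

Required rate k = F/δ = 24.5/17.2 = 1.4244 N/mm
D = (Gd⁴/(8N_a·k))^(1/3) = (41.8×10³·4.1⁴/(8·13·1.4244))^(1/3)
  = (79733.5)^(1/3) = 43.0408 mm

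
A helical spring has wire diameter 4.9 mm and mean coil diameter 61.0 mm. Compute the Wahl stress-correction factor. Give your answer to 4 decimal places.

1.1149

C = D/d = 61.0/4.9 = 12.4490
K_W = (4C−1)/(4C−4) + 0.615/C = 48.796/45.796 + 0.0494 = 1.1149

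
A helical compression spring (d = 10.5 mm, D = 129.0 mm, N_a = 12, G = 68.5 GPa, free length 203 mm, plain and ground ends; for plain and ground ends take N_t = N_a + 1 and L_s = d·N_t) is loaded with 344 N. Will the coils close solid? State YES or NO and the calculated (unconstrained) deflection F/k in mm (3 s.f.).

YES, δ = 85.1 mm

k = Gd⁴/(8D³N_a) = (68.5×10³)(10.5⁴)/(8·129.0³·12) = 4.0402 N/mm
N_t = 13; L_s = 10.5·13 = 136.5 mm; δ_solid = L₀ − L_s = 203 − 136.5 = 66.5 mm
δ = F/k = 344/4.0402 = 85.143 mm
δ ≥ δ_solid → spring goes solid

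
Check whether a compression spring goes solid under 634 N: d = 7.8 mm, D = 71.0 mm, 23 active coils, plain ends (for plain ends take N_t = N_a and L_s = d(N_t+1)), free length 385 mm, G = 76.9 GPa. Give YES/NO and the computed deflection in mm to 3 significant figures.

k = Gd⁴/(8D³N_a) = (76.9×10³)(7.8⁴)/(8·71.0³·23) = 4.3223 N/mm
N_t = 23; L_s = 7.8·24 = 187.2 mm; δ_solid = L₀ − L_s = 385 − 187.2 = 197.8 mm
δ = F/k = 634/4.3223 = 146.68 mm
δ < δ_solid → spring does not go solid

NO, δ = 147 mm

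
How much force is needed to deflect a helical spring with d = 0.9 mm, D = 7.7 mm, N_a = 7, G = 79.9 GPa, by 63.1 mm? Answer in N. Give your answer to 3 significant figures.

k = Gd⁴/(8D³N_a) = (79.9×10³)(0.9⁴)/(8·7.7³·7) = 2.0505 N/mm
F = k·δ = 2.0505 × 63.1 = 129.39 N

129 N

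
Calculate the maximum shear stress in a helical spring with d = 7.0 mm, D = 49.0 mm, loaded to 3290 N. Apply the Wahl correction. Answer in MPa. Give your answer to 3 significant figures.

1450 MPa

Spring index C = D/d = 49.0/7.0 = 7.0000
K_W = (4C−1)/(4C−4) + 0.615/C = 27.000/24.000 + 0.0879 = 1.2129
τ₀ = 8FD/(πd³) = 8·3290·49.0/(π·7.0³) = 1.28968e+06/1077.6 = 1196.8 MPa
τ_max = K·τ₀ = 1.2129 × 1196.8 = 1451.6 MPa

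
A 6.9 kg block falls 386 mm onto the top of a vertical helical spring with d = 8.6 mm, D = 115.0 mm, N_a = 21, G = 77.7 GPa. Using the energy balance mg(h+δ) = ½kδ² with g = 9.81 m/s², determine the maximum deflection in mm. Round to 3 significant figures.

223 mm

k = Gd⁴/(8D³N_a) = (77.7×10³)(8.6⁴)/(8·115.0³·21) = 1.6635 N/mm
W = mg = 6.9 × 9.81 = 67.689 N
½kδ² − Wδ − Wh = 0 → δ = (W + √(W² + 2kWh))/k
δ = (67.689 + √(4581.8 + 86925.5))/1.6635 = (67.689 + 302.5)/1.6635 = 222.54 mm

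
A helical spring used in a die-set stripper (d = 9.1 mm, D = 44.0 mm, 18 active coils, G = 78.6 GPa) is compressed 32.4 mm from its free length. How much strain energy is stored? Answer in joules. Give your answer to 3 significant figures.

k = Gd⁴/(8D³N_a) = (78.6×10³)(9.1⁴)/(8·44.0³·18) = 43.941 N/mm
U = ½kδ² = 0.5 × 43.941 × 32.4² = 23064 N·mm = 23.064 J

23.1 J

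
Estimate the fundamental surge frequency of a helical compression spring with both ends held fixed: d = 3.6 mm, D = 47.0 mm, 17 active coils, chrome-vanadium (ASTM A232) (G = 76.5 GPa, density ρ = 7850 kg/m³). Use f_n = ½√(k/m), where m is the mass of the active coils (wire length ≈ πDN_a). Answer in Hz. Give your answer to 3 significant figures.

33.7 Hz

k = Gd⁴/(8D³N_a) = (76.5×10³)(3.6⁴)/(8·47.0³·17) = 0.90999 N/mm = 909.99 N/m
Wire length L = πDN_a = π·47.0·17 = 2510.1 mm
m = ρ·(πd²/4)·L = 7850 × 10.179×10⁻⁶ m² × 2.5101 m = 0.20057 kg
f_n = ½√(k/m) = 0.5·√(909.99/0.20057) = 0.5·√(4537.1) = 33.679 Hz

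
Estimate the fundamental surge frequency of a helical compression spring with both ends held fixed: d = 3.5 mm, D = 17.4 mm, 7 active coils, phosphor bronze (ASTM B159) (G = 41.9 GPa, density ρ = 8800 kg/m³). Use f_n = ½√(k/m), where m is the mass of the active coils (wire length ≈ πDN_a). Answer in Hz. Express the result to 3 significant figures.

406 Hz

k = Gd⁴/(8D³N_a) = (41.9×10³)(3.5⁴)/(8·17.4³·7) = 21.313 N/mm = 21313 N/m
Wire length L = πDN_a = π·17.4·7 = 382.65 mm
m = ρ·(πd²/4)·L = 8800 × 9.6211×10⁻⁶ m² × 0.38265 m = 0.032397 kg
f_n = ½√(k/m) = 0.5·√(21313/0.032397) = 0.5·√(6.5788e+05) = 405.55 Hz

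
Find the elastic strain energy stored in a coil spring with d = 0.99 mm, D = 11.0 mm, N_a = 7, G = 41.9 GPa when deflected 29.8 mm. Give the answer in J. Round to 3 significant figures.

k = Gd⁴/(8D³N_a) = (41.9×10³)(0.99⁴)/(8·11.0³·7) = 0.53999 N/mm
U = ½kδ² = 0.5 × 0.53999 × 29.8² = 239.77 N·mm = 0.23977 J

0.240 J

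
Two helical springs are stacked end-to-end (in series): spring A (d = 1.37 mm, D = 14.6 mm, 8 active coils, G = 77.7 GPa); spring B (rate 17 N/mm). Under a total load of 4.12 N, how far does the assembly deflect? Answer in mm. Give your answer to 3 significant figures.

3.24 mm

k_A = Gd⁴/(8D³N_a) = (77.7×10³)(1.37⁴)/(8·14.6³·8) = 1.3742 N/mm
Series: 1/k_eq = 1/1.3742 + 1/17 = 0.78649; k_eq = 1.2715 N/mm
δ = F/k_eq = 4.12/1.2715 = 3.2404 mm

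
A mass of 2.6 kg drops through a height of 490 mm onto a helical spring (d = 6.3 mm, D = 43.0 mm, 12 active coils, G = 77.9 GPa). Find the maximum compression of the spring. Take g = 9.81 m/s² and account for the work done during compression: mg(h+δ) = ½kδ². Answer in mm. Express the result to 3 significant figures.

41.0 mm

k = Gd⁴/(8D³N_a) = (77.9×10³)(6.3⁴)/(8·43.0³·12) = 16.078 N/mm
W = mg = 2.6 × 9.81 = 25.506 N
½kδ² − Wδ − Wh = 0 → δ = (W + √(W² + 2kWh))/k
δ = (25.506 + √(650.56 + 401875))/16.078 = (25.506 + 634.45)/16.078 = 41.048 mm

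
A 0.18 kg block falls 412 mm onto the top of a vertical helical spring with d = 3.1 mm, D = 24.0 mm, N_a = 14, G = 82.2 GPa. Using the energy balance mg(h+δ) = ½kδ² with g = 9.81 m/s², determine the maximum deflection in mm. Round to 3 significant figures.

k = Gd⁴/(8D³N_a) = (82.2×10³)(3.1⁴)/(8·24.0³·14) = 4.9031 N/mm
W = mg = 0.18 × 9.81 = 1.7658 N
½kδ² − Wδ − Wh = 0 → δ = (W + √(W² + 2kWh))/k
δ = (1.7658 + √(3.118 + 7134.04))/4.9031 = (1.7658 + 84.482)/4.9031 = 17.591 mm

17.6 mm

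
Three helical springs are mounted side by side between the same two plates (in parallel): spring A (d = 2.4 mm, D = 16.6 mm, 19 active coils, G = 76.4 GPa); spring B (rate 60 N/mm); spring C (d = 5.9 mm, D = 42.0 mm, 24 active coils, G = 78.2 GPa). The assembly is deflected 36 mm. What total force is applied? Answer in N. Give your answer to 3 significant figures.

2530 N

k_A = Gd⁴/(8D³N_a) = (76.4×10³)(2.4⁴)/(8·16.6³·19) = 3.6456 N/mm
k_C = Gd⁴/(8D³N_a) = (78.2×10³)(5.9⁴)/(8·42.0³·24) = 6.6614 N/mm
Parallel: k_eq = 3.6456 + 60 + 6.6614 = 70.307 N/mm
F = k_eq·δ = 70.307·36 = 2531.1 N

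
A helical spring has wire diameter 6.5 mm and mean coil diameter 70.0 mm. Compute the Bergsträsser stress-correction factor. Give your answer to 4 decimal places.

C = D/d = 70.0/6.5 = 10.7692
K_B = (4C+2)/(4C−3) = 45.077/40.077 = 1.1248

1.1248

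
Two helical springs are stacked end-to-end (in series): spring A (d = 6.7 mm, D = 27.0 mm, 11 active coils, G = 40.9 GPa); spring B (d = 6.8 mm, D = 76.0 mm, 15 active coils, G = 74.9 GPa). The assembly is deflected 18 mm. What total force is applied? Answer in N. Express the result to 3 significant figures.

k_A = Gd⁴/(8D³N_a) = (40.9×10³)(6.7⁴)/(8·27.0³·11) = 47.583 N/mm
k_B = Gd⁴/(8D³N_a) = (74.9×10³)(6.8⁴)/(8·76.0³·15) = 3.0402 N/mm
Series: 1/k_eq = 1/47.583 + 1/3.0402 = 0.34995; k_eq = 2.8576 N/mm
F = k_eq·δ = 2.8576·18 = 51.436 N

51.4 N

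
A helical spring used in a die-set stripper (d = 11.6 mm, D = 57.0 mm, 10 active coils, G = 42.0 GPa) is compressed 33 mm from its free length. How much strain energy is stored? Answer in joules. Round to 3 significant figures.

27.9 J

k = Gd⁴/(8D³N_a) = (42.0×10³)(11.6⁴)/(8·57.0³·10) = 51.329 N/mm
U = ½kδ² = 0.5 × 51.329 × 33² = 27949 N·mm = 27.949 J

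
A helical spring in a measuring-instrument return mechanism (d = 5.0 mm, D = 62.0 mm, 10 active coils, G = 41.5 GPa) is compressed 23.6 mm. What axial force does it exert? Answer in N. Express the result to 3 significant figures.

32.1 N

k = Gd⁴/(8D³N_a) = (41.5×10³)(5.0⁴)/(8·62.0³·10) = 1.3604 N/mm
F = k·δ = 1.3604 × 23.6 = 32.105 N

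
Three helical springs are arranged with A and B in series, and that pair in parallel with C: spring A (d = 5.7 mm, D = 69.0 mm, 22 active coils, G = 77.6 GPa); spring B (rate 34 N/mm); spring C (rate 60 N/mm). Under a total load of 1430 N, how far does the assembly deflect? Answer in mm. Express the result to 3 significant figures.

k_A = Gd⁴/(8D³N_a) = (77.6×10³)(5.7⁴)/(8·69.0³·22) = 1.4168 N/mm
Springs A,B series: k_AB = 1/(1/1.4168+1/34) = 1.3601 N/mm; parallel with C: k_eq = 1.3601+60 = 61.36 N/mm
δ = F/k_eq = 1430/61.36 = 23.305 mm

23.3 mm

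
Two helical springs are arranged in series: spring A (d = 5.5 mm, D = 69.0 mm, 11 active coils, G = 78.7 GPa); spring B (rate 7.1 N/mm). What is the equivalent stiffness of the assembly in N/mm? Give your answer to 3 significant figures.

1.84 N/mm

k_A = Gd⁴/(8D³N_a) = (78.7×10³)(5.5⁴)/(8·69.0³·11) = 2.4911 N/mm
Series: 1/k_eq = 1/2.4911 + 1/7.1 = 0.54227; k_eq = 1.8441 N/mm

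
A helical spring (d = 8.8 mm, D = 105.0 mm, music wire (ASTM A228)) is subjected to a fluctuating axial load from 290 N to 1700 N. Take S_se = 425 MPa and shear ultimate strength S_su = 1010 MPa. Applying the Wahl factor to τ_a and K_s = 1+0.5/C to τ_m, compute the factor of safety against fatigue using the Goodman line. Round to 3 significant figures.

C = D/d = 105.0/8.8 = 11.9318; K_W = (4C−1)/(4C−4)+0.615/C = 1.1201; K_s = 1+0.5/C = 1.0419
F_a = (F_max−F_min)/2 = 705 N; F_m = (F_max+F_min)/2 = 995 N
τ_a = K_W·8F_aD/(πd³) = 1.1201 × 276.61 = 309.85 MPa
τ_m = K_s·8F_mD/(πd³) = 1.0419 × 390.4 = 406.75 MPa
Goodman: 1/n_f = τ_a/S_se + τ_m/S_su = 309.85/425 + 406.75/1010 = 0.72905 + 0.40273 = 1.1318
n_f = 1/1.1318 = 0.8836

0.884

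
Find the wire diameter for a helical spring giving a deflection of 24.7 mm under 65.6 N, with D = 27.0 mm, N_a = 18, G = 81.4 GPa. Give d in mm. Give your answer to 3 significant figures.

Required rate k = F/δ = 65.6/24.7 = 2.6559 N/mm
d = (8D³N_a·k / G)^(1/4) = (8·27.0³·18·2.6559 / (81.4×10³))^0.25
  = (92.478)^0.25 = 3.1011 mm

3.10 mm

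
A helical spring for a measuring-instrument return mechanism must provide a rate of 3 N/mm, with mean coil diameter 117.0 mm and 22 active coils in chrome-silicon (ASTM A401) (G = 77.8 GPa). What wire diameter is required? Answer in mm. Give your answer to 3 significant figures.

10.2 mm

d = (8D³N_a·k / G)^(1/4) = (8·117.0³·22·3 / (77.8×10³))^0.25
  = (10870)^0.25 = 10.2106 mm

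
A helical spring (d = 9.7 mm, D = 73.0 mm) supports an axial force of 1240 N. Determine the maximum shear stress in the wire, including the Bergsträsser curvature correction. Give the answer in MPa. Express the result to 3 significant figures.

Spring index C = D/d = 73.0/9.7 = 7.5258
K_B = (4C+2)/(4C−3) = 32.103/27.103 = 1.1845
τ₀ = 8FD/(πd³) = 8·1240·73.0/(π·9.7³) = 724160/2867.2 = 252.56 MPa
τ_max = K·τ₀ = 1.1845 × 252.56 = 299.16 MPa

299 MPa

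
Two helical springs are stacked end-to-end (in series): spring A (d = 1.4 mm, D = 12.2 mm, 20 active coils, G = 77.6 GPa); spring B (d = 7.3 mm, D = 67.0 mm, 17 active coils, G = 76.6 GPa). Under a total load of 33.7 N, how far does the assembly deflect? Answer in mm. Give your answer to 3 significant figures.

39.2 mm

k_A = Gd⁴/(8D³N_a) = (77.6×10³)(1.4⁴)/(8·12.2³·20) = 1.0261 N/mm
k_B = Gd⁴/(8D³N_a) = (76.6×10³)(7.3⁴)/(8·67.0³·17) = 5.3181 N/mm
Series: 1/k_eq = 1/1.0261 + 1/5.3181 = 1.1626; k_eq = 0.86012 N/mm
δ = F/k_eq = 33.7/0.86012 = 39.181 mm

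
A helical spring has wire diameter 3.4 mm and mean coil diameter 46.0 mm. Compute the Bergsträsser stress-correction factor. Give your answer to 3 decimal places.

1.098

C = D/d = 46.0/3.4 = 13.5294
K_B = (4C+2)/(4C−3) = 56.118/51.118 = 1.0978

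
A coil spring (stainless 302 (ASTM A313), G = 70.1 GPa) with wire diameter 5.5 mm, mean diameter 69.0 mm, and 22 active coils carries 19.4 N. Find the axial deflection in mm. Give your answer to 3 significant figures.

17.5 mm

k = Gd⁴/(8D³N_a) = (70.1×10³)(5.5⁴)/(8·69.0³·22) = 1.1095 N/mm
δ = F/k = 19.4 / 1.1095 = 17.486 mm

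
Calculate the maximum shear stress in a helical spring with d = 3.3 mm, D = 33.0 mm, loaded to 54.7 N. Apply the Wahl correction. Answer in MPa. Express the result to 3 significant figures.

Spring index C = D/d = 33.0/3.3 = 10.0000
K_W = (4C−1)/(4C−4) + 0.615/C = 39.000/36.000 + 0.0615 = 1.1448
τ₀ = 8FD/(πd³) = 8·54.7·33.0/(π·3.3³) = 14440.8/112.9 = 127.91 MPa
τ_max = K·τ₀ = 1.1448 × 127.91 = 146.43 MPa

146 MPa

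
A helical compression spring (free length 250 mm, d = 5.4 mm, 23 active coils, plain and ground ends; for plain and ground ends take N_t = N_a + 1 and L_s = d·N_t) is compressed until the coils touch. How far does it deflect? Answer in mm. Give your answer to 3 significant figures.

N_t = 24; L_s = 5.4·24 = 129.6 mm
δ_solid = L₀ − L_s = 250 − 129.6 = 120.4 mm

120 mm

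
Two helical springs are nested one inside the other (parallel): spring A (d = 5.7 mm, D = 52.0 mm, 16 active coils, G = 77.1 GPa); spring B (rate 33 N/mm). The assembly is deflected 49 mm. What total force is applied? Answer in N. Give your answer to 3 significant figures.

1840 N

k_A = Gd⁴/(8D³N_a) = (77.1×10³)(5.7⁴)/(8·52.0³·16) = 4.522 N/mm
Parallel: k_eq = 4.522 + 33 = 37.522 N/mm
F = k_eq·δ = 37.522·49 = 1838.6 N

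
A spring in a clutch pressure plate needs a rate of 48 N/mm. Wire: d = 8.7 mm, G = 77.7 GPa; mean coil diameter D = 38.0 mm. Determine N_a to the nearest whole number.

21

N_a = Gd⁴/(8D³k) = (77.7×10³ × 8.7⁴)/(8 × 38.0³ × 48)
    = 4.45141e+08 / 2.10708e+07 = 21.13 → 21 coils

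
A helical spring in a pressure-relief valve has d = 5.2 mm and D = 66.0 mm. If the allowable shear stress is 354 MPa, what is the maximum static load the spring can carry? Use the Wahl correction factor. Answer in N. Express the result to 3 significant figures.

266 N

C = D/d = 66.0/5.2 = 12.6923
K_W = (4C−1)/(4C−4) + 0.615/C = 49.769/46.769 + 0.0485 = 1.1126
τ_max = K·8FD/(πd³) → F_max = τ_allow·πd³/(8DK)
F_max = 354·π·5.2³/(8·66.0·1.1126) = 1.5637e+05/587.45 = 266.19 N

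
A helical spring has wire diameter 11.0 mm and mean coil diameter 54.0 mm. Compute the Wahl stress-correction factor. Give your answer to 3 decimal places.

1.317

C = D/d = 54.0/11.0 = 4.9091
K_W = (4C−1)/(4C−4) + 0.615/C = 18.636/15.636 + 0.1253 = 1.3171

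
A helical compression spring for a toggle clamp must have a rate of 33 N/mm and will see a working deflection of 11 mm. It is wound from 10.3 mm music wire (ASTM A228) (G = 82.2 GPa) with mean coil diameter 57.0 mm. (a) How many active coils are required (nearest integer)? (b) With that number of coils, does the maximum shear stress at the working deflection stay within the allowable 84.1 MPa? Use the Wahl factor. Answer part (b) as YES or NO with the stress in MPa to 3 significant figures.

N_a = Gd⁴/(8D³k) = (82.2×10³)(10.3⁴)/(8·57.0³·33) = 18.92 → N_a = 19
Actual rate k = Gd⁴/(8D³·19) = 32.866 N/mm
Working load F = kδ = 32.866·11 = 361.53 N
C = 57.0/10.3 = 5.5340; K_W = (4C−1)/(4C−4)+0.615/C = 1.2765
τ_max = K_W·8FD/(πd³) = 1.2765·48.023 = 61.304 MPa
τ_max ≤ 84.1 MPa → acceptable

(a) 19 coils; (b) YES, τ_max = 61.3 MPa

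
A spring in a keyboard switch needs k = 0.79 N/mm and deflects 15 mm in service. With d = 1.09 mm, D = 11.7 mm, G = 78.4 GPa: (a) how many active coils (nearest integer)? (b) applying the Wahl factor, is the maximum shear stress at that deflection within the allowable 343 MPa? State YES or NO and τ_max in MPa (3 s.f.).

(a) 11 coils; (b) YES, τ_max = 307 MPa

N_a = Gd⁴/(8D³k) = (78.4×10³)(1.09⁴)/(8·11.7³·0.79) = 10.93 → N_a = 11
Actual rate k = Gd⁴/(8D³·11) = 0.7852 N/mm
Working load F = kδ = 0.7852·15 = 11.778 N
C = 11.7/1.09 = 10.7339; K_W = (4C−1)/(4C−4)+0.615/C = 1.1343
τ_max = K_W·8FD/(πd³) = 1.1343·270.97 = 307.37 MPa
τ_max ≤ 343 MPa → acceptable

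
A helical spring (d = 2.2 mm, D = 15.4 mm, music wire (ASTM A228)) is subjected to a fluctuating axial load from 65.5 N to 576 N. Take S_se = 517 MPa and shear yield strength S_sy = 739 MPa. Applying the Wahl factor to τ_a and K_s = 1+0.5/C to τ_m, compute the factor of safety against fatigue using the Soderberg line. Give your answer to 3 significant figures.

0.255

C = D/d = 15.4/2.2 = 7.0000; K_W = (4C−1)/(4C−4)+0.615/C = 1.2129; K_s = 1+0.5/C = 1.0714
F_a = (F_max−F_min)/2 = 255.25 N; F_m = (F_max+F_min)/2 = 320.75 N
τ_a = K_W·8F_aD/(πd³) = 1.2129 × 940.07 = 1140.2 MPa
τ_m = K_s·8F_mD/(πd³) = 1.0714 × 1181.3 = 1265.7 MPa
Soderberg: 1/n_f = τ_a/S_se + τ_m/S_sy = 1140.2/517 + 1265.7/739 = 2.20535 + 1.71269 = 3.918
n_f = 1/3.918 = 0.2552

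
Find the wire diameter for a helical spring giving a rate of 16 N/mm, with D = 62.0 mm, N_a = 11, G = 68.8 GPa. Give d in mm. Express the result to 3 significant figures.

8.36 mm

d = (8D³N_a·k / G)^(1/4) = (8·62.0³·11·16 / (68.8×10³))^0.25
  = (4877.4)^0.25 = 8.3569 mm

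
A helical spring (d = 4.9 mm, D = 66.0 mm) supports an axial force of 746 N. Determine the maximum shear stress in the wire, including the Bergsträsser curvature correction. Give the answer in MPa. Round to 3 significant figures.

Spring index C = D/d = 66.0/4.9 = 13.4694
K_B = (4C+2)/(4C−3) = 55.878/50.878 = 1.0983
τ₀ = 8FD/(πd³) = 8·746·66.0/(π·4.9³) = 393888/369.61 = 1065.7 MPa
τ_max = K·τ₀ = 1.0983 × 1065.7 = 1170.4 MPa

1170 MPa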